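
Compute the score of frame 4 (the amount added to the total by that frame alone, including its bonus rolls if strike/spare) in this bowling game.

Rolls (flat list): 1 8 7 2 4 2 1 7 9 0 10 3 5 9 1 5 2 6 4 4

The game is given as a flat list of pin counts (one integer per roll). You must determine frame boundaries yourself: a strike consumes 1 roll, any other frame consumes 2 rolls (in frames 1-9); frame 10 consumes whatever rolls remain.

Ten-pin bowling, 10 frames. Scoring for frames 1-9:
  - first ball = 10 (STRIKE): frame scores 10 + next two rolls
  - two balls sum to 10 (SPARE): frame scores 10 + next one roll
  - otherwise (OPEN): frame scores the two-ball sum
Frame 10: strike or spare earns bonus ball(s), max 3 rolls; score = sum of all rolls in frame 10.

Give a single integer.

Frame 1: OPEN (1+8=9). Cumulative: 9
Frame 2: OPEN (7+2=9). Cumulative: 18
Frame 3: OPEN (4+2=6). Cumulative: 24
Frame 4: OPEN (1+7=8). Cumulative: 32
Frame 5: OPEN (9+0=9). Cumulative: 41
Frame 6: STRIKE. 10 + next two rolls (3+5) = 18. Cumulative: 59

Answer: 8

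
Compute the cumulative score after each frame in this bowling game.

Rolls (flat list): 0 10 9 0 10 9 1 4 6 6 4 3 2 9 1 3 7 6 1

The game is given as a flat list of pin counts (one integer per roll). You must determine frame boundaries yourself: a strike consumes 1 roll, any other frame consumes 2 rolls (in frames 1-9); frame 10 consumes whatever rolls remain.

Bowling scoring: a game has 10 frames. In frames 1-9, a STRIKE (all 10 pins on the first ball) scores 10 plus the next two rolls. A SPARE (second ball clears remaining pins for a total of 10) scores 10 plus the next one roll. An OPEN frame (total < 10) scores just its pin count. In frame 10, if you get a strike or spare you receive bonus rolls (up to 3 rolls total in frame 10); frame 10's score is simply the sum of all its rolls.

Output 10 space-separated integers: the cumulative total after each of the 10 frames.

Frame 1: SPARE (0+10=10). 10 + next roll (9) = 19. Cumulative: 19
Frame 2: OPEN (9+0=9). Cumulative: 28
Frame 3: STRIKE. 10 + next two rolls (9+1) = 20. Cumulative: 48
Frame 4: SPARE (9+1=10). 10 + next roll (4) = 14. Cumulative: 62
Frame 5: SPARE (4+6=10). 10 + next roll (6) = 16. Cumulative: 78
Frame 6: SPARE (6+4=10). 10 + next roll (3) = 13. Cumulative: 91
Frame 7: OPEN (3+2=5). Cumulative: 96
Frame 8: SPARE (9+1=10). 10 + next roll (3) = 13. Cumulative: 109
Frame 9: SPARE (3+7=10). 10 + next roll (6) = 16. Cumulative: 125
Frame 10: OPEN. Sum of all frame-10 rolls (6+1) = 7. Cumulative: 132

Answer: 19 28 48 62 78 91 96 109 125 132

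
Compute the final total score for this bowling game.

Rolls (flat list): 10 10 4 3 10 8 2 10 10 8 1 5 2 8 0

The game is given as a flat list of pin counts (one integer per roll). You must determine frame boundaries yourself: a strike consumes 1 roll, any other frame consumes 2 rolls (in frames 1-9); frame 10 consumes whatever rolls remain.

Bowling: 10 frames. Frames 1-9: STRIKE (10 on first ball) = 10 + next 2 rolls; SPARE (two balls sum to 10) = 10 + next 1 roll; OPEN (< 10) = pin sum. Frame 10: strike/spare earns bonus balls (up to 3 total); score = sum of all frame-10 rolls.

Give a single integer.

Frame 1: STRIKE. 10 + next two rolls (10+4) = 24. Cumulative: 24
Frame 2: STRIKE. 10 + next two rolls (4+3) = 17. Cumulative: 41
Frame 3: OPEN (4+3=7). Cumulative: 48
Frame 4: STRIKE. 10 + next two rolls (8+2) = 20. Cumulative: 68
Frame 5: SPARE (8+2=10). 10 + next roll (10) = 20. Cumulative: 88
Frame 6: STRIKE. 10 + next two rolls (10+8) = 28. Cumulative: 116
Frame 7: STRIKE. 10 + next two rolls (8+1) = 19. Cumulative: 135
Frame 8: OPEN (8+1=9). Cumulative: 144
Frame 9: OPEN (5+2=7). Cumulative: 151
Frame 10: OPEN. Sum of all frame-10 rolls (8+0) = 8. Cumulative: 159

Answer: 159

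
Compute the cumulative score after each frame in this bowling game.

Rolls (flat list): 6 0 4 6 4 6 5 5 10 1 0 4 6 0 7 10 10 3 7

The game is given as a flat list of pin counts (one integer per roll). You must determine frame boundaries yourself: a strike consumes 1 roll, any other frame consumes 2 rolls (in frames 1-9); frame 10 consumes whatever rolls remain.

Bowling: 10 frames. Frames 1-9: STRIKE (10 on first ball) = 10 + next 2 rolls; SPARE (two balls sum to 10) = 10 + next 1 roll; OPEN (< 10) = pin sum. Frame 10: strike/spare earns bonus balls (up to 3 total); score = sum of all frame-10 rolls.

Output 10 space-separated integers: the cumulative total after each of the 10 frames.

Frame 1: OPEN (6+0=6). Cumulative: 6
Frame 2: SPARE (4+6=10). 10 + next roll (4) = 14. Cumulative: 20
Frame 3: SPARE (4+6=10). 10 + next roll (5) = 15. Cumulative: 35
Frame 4: SPARE (5+5=10). 10 + next roll (10) = 20. Cumulative: 55
Frame 5: STRIKE. 10 + next two rolls (1+0) = 11. Cumulative: 66
Frame 6: OPEN (1+0=1). Cumulative: 67
Frame 7: SPARE (4+6=10). 10 + next roll (0) = 10. Cumulative: 77
Frame 8: OPEN (0+7=7). Cumulative: 84
Frame 9: STRIKE. 10 + next two rolls (10+3) = 23. Cumulative: 107
Frame 10: STRIKE. Sum of all frame-10 rolls (10+3+7) = 20. Cumulative: 127

Answer: 6 20 35 55 66 67 77 84 107 127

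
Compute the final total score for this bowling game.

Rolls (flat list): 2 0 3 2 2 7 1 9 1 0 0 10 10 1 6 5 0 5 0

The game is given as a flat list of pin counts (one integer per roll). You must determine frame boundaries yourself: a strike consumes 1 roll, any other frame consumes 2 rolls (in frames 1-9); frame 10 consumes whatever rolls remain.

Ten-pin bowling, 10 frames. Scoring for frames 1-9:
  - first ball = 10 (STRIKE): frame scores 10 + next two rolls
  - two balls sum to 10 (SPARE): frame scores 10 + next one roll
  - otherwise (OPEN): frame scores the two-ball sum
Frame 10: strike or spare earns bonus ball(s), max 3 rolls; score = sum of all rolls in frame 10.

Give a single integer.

Frame 1: OPEN (2+0=2). Cumulative: 2
Frame 2: OPEN (3+2=5). Cumulative: 7
Frame 3: OPEN (2+7=9). Cumulative: 16
Frame 4: SPARE (1+9=10). 10 + next roll (1) = 11. Cumulative: 27
Frame 5: OPEN (1+0=1). Cumulative: 28
Frame 6: SPARE (0+10=10). 10 + next roll (10) = 20. Cumulative: 48
Frame 7: STRIKE. 10 + next two rolls (1+6) = 17. Cumulative: 65
Frame 8: OPEN (1+6=7). Cumulative: 72
Frame 9: OPEN (5+0=5). Cumulative: 77
Frame 10: OPEN. Sum of all frame-10 rolls (5+0) = 5. Cumulative: 82

Answer: 82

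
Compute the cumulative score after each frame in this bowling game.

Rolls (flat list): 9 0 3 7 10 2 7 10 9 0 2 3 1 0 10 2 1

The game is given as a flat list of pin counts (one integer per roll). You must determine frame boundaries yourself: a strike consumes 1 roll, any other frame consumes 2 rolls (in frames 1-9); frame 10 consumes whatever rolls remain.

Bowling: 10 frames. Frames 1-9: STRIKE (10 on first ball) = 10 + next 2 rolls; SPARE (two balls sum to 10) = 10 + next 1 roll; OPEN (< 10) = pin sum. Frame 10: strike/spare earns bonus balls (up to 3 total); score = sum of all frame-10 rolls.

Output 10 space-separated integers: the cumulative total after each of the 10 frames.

Answer: 9 29 48 57 76 85 90 91 104 107

Derivation:
Frame 1: OPEN (9+0=9). Cumulative: 9
Frame 2: SPARE (3+7=10). 10 + next roll (10) = 20. Cumulative: 29
Frame 3: STRIKE. 10 + next two rolls (2+7) = 19. Cumulative: 48
Frame 4: OPEN (2+7=9). Cumulative: 57
Frame 5: STRIKE. 10 + next two rolls (9+0) = 19. Cumulative: 76
Frame 6: OPEN (9+0=9). Cumulative: 85
Frame 7: OPEN (2+3=5). Cumulative: 90
Frame 8: OPEN (1+0=1). Cumulative: 91
Frame 9: STRIKE. 10 + next two rolls (2+1) = 13. Cumulative: 104
Frame 10: OPEN. Sum of all frame-10 rolls (2+1) = 3. Cumulative: 107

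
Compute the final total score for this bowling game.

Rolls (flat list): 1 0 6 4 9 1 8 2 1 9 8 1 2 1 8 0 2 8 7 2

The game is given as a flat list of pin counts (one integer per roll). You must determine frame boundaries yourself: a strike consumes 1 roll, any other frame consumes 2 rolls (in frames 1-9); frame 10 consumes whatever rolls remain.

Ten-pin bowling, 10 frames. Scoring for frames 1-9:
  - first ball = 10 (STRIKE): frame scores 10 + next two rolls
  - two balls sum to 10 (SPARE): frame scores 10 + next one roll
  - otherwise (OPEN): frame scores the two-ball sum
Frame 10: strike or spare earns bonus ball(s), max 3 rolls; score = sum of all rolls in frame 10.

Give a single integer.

Answer: 113

Derivation:
Frame 1: OPEN (1+0=1). Cumulative: 1
Frame 2: SPARE (6+4=10). 10 + next roll (9) = 19. Cumulative: 20
Frame 3: SPARE (9+1=10). 10 + next roll (8) = 18. Cumulative: 38
Frame 4: SPARE (8+2=10). 10 + next roll (1) = 11. Cumulative: 49
Frame 5: SPARE (1+9=10). 10 + next roll (8) = 18. Cumulative: 67
Frame 6: OPEN (8+1=9). Cumulative: 76
Frame 7: OPEN (2+1=3). Cumulative: 79
Frame 8: OPEN (8+0=8). Cumulative: 87
Frame 9: SPARE (2+8=10). 10 + next roll (7) = 17. Cumulative: 104
Frame 10: OPEN. Sum of all frame-10 rolls (7+2) = 9. Cumulative: 113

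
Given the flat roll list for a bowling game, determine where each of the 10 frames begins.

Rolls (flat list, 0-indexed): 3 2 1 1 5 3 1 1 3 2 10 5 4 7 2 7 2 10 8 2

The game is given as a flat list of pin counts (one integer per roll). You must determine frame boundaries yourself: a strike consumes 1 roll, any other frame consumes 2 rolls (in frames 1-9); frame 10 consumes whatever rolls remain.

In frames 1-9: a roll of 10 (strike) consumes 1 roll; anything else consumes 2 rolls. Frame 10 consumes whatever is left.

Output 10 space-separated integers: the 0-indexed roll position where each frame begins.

Frame 1 starts at roll index 0: rolls=3,2 (sum=5), consumes 2 rolls
Frame 2 starts at roll index 2: rolls=1,1 (sum=2), consumes 2 rolls
Frame 3 starts at roll index 4: rolls=5,3 (sum=8), consumes 2 rolls
Frame 4 starts at roll index 6: rolls=1,1 (sum=2), consumes 2 rolls
Frame 5 starts at roll index 8: rolls=3,2 (sum=5), consumes 2 rolls
Frame 6 starts at roll index 10: roll=10 (strike), consumes 1 roll
Frame 7 starts at roll index 11: rolls=5,4 (sum=9), consumes 2 rolls
Frame 8 starts at roll index 13: rolls=7,2 (sum=9), consumes 2 rolls
Frame 9 starts at roll index 15: rolls=7,2 (sum=9), consumes 2 rolls
Frame 10 starts at roll index 17: 3 remaining rolls

Answer: 0 2 4 6 8 10 11 13 15 17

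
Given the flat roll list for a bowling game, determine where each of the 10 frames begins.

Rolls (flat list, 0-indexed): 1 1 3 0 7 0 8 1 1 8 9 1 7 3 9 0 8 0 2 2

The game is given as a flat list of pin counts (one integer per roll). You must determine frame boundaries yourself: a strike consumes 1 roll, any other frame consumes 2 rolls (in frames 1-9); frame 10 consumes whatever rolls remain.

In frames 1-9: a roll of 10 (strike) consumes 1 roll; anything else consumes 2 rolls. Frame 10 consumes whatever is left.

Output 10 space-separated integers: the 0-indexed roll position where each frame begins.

Frame 1 starts at roll index 0: rolls=1,1 (sum=2), consumes 2 rolls
Frame 2 starts at roll index 2: rolls=3,0 (sum=3), consumes 2 rolls
Frame 3 starts at roll index 4: rolls=7,0 (sum=7), consumes 2 rolls
Frame 4 starts at roll index 6: rolls=8,1 (sum=9), consumes 2 rolls
Frame 5 starts at roll index 8: rolls=1,8 (sum=9), consumes 2 rolls
Frame 6 starts at roll index 10: rolls=9,1 (sum=10), consumes 2 rolls
Frame 7 starts at roll index 12: rolls=7,3 (sum=10), consumes 2 rolls
Frame 8 starts at roll index 14: rolls=9,0 (sum=9), consumes 2 rolls
Frame 9 starts at roll index 16: rolls=8,0 (sum=8), consumes 2 rolls
Frame 10 starts at roll index 18: 2 remaining rolls

Answer: 0 2 4 6 8 10 12 14 16 18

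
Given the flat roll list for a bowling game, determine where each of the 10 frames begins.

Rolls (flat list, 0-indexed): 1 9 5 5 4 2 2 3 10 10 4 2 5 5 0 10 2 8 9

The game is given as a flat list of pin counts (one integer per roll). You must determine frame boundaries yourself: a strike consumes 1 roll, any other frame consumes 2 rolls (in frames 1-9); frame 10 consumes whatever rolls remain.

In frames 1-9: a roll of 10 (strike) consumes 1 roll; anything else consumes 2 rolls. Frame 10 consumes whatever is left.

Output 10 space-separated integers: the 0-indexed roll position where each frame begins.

Answer: 0 2 4 6 8 9 10 12 14 16

Derivation:
Frame 1 starts at roll index 0: rolls=1,9 (sum=10), consumes 2 rolls
Frame 2 starts at roll index 2: rolls=5,5 (sum=10), consumes 2 rolls
Frame 3 starts at roll index 4: rolls=4,2 (sum=6), consumes 2 rolls
Frame 4 starts at roll index 6: rolls=2,3 (sum=5), consumes 2 rolls
Frame 5 starts at roll index 8: roll=10 (strike), consumes 1 roll
Frame 6 starts at roll index 9: roll=10 (strike), consumes 1 roll
Frame 7 starts at roll index 10: rolls=4,2 (sum=6), consumes 2 rolls
Frame 8 starts at roll index 12: rolls=5,5 (sum=10), consumes 2 rolls
Frame 9 starts at roll index 14: rolls=0,10 (sum=10), consumes 2 rolls
Frame 10 starts at roll index 16: 3 remaining rolls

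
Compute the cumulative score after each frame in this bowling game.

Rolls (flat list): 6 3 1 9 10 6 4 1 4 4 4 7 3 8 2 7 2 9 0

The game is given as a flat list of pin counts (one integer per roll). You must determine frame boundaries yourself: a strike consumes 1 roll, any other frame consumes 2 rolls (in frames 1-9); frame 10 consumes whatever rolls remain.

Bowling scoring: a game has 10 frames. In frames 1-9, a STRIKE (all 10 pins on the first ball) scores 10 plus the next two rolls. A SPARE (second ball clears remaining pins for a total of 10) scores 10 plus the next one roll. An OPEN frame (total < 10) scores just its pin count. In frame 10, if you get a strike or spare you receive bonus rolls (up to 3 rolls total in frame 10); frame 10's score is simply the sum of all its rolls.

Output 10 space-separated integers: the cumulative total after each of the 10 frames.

Answer: 9 29 49 60 65 73 91 108 117 126

Derivation:
Frame 1: OPEN (6+3=9). Cumulative: 9
Frame 2: SPARE (1+9=10). 10 + next roll (10) = 20. Cumulative: 29
Frame 3: STRIKE. 10 + next two rolls (6+4) = 20. Cumulative: 49
Frame 4: SPARE (6+4=10). 10 + next roll (1) = 11. Cumulative: 60
Frame 5: OPEN (1+4=5). Cumulative: 65
Frame 6: OPEN (4+4=8). Cumulative: 73
Frame 7: SPARE (7+3=10). 10 + next roll (8) = 18. Cumulative: 91
Frame 8: SPARE (8+2=10). 10 + next roll (7) = 17. Cumulative: 108
Frame 9: OPEN (7+2=9). Cumulative: 117
Frame 10: OPEN. Sum of all frame-10 rolls (9+0) = 9. Cumulative: 126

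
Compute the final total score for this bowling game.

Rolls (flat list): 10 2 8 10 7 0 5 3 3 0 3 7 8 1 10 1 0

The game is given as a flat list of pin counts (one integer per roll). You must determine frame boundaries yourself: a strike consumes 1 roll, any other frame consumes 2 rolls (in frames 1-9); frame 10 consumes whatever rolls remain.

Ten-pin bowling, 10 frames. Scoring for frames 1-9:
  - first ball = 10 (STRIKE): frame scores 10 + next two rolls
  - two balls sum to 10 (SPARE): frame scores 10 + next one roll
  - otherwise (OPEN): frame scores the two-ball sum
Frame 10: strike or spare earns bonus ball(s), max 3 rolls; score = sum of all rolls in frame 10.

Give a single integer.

Frame 1: STRIKE. 10 + next two rolls (2+8) = 20. Cumulative: 20
Frame 2: SPARE (2+8=10). 10 + next roll (10) = 20. Cumulative: 40
Frame 3: STRIKE. 10 + next two rolls (7+0) = 17. Cumulative: 57
Frame 4: OPEN (7+0=7). Cumulative: 64
Frame 5: OPEN (5+3=8). Cumulative: 72
Frame 6: OPEN (3+0=3). Cumulative: 75
Frame 7: SPARE (3+7=10). 10 + next roll (8) = 18. Cumulative: 93
Frame 8: OPEN (8+1=9). Cumulative: 102
Frame 9: STRIKE. 10 + next two rolls (1+0) = 11. Cumulative: 113
Frame 10: OPEN. Sum of all frame-10 rolls (1+0) = 1. Cumulative: 114

Answer: 114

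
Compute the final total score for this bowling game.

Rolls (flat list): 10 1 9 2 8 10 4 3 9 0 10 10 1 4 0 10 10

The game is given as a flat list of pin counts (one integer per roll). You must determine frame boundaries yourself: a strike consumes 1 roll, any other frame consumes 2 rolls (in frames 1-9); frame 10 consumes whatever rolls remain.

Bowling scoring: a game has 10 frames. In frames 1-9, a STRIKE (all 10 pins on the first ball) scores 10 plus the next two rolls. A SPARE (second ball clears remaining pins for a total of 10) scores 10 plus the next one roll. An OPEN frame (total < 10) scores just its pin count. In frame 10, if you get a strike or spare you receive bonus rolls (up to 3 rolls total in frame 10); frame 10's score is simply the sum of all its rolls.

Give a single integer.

Answer: 146

Derivation:
Frame 1: STRIKE. 10 + next two rolls (1+9) = 20. Cumulative: 20
Frame 2: SPARE (1+9=10). 10 + next roll (2) = 12. Cumulative: 32
Frame 3: SPARE (2+8=10). 10 + next roll (10) = 20. Cumulative: 52
Frame 4: STRIKE. 10 + next two rolls (4+3) = 17. Cumulative: 69
Frame 5: OPEN (4+3=7). Cumulative: 76
Frame 6: OPEN (9+0=9). Cumulative: 85
Frame 7: STRIKE. 10 + next two rolls (10+1) = 21. Cumulative: 106
Frame 8: STRIKE. 10 + next two rolls (1+4) = 15. Cumulative: 121
Frame 9: OPEN (1+4=5). Cumulative: 126
Frame 10: SPARE. Sum of all frame-10 rolls (0+10+10) = 20. Cumulative: 146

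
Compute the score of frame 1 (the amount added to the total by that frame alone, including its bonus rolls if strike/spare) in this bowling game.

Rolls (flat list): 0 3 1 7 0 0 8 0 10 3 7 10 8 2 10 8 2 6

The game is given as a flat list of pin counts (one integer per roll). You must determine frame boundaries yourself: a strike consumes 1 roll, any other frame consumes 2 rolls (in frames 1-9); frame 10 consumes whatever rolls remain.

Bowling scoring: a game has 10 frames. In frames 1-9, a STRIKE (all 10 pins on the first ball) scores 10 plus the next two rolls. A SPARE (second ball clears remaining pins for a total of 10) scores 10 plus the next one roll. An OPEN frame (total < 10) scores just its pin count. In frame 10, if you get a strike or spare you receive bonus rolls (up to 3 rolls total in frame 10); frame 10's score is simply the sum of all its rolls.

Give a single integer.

Frame 1: OPEN (0+3=3). Cumulative: 3
Frame 2: OPEN (1+7=8). Cumulative: 11
Frame 3: OPEN (0+0=0). Cumulative: 11

Answer: 3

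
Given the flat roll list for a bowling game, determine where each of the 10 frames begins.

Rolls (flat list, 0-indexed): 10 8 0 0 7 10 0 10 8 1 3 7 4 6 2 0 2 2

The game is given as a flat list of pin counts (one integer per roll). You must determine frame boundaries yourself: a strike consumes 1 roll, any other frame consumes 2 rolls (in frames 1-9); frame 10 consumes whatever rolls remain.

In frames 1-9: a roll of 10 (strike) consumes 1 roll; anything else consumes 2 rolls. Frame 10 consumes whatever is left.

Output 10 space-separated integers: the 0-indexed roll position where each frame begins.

Frame 1 starts at roll index 0: roll=10 (strike), consumes 1 roll
Frame 2 starts at roll index 1: rolls=8,0 (sum=8), consumes 2 rolls
Frame 3 starts at roll index 3: rolls=0,7 (sum=7), consumes 2 rolls
Frame 4 starts at roll index 5: roll=10 (strike), consumes 1 roll
Frame 5 starts at roll index 6: rolls=0,10 (sum=10), consumes 2 rolls
Frame 6 starts at roll index 8: rolls=8,1 (sum=9), consumes 2 rolls
Frame 7 starts at roll index 10: rolls=3,7 (sum=10), consumes 2 rolls
Frame 8 starts at roll index 12: rolls=4,6 (sum=10), consumes 2 rolls
Frame 9 starts at roll index 14: rolls=2,0 (sum=2), consumes 2 rolls
Frame 10 starts at roll index 16: 2 remaining rolls

Answer: 0 1 3 5 6 8 10 12 14 16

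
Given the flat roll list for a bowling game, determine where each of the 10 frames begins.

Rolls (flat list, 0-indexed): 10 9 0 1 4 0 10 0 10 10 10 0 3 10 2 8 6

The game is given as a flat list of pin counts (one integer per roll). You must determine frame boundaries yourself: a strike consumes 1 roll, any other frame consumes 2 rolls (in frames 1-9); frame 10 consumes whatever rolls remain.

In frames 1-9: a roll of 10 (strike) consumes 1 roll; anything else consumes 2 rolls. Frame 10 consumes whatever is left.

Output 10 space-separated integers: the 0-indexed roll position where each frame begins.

Answer: 0 1 3 5 7 9 10 11 13 14

Derivation:
Frame 1 starts at roll index 0: roll=10 (strike), consumes 1 roll
Frame 2 starts at roll index 1: rolls=9,0 (sum=9), consumes 2 rolls
Frame 3 starts at roll index 3: rolls=1,4 (sum=5), consumes 2 rolls
Frame 4 starts at roll index 5: rolls=0,10 (sum=10), consumes 2 rolls
Frame 5 starts at roll index 7: rolls=0,10 (sum=10), consumes 2 rolls
Frame 6 starts at roll index 9: roll=10 (strike), consumes 1 roll
Frame 7 starts at roll index 10: roll=10 (strike), consumes 1 roll
Frame 8 starts at roll index 11: rolls=0,3 (sum=3), consumes 2 rolls
Frame 9 starts at roll index 13: roll=10 (strike), consumes 1 roll
Frame 10 starts at roll index 14: 3 remaining rolls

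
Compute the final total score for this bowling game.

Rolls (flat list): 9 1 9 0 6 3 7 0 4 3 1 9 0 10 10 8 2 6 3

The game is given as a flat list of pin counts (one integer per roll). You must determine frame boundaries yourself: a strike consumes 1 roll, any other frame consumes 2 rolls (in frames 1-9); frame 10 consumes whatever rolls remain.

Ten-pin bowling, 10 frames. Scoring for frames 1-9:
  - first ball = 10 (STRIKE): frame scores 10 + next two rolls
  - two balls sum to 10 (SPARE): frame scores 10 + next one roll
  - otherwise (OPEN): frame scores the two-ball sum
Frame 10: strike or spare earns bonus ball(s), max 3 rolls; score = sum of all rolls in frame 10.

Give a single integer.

Answer: 126

Derivation:
Frame 1: SPARE (9+1=10). 10 + next roll (9) = 19. Cumulative: 19
Frame 2: OPEN (9+0=9). Cumulative: 28
Frame 3: OPEN (6+3=9). Cumulative: 37
Frame 4: OPEN (7+0=7). Cumulative: 44
Frame 5: OPEN (4+3=7). Cumulative: 51
Frame 6: SPARE (1+9=10). 10 + next roll (0) = 10. Cumulative: 61
Frame 7: SPARE (0+10=10). 10 + next roll (10) = 20. Cumulative: 81
Frame 8: STRIKE. 10 + next two rolls (8+2) = 20. Cumulative: 101
Frame 9: SPARE (8+2=10). 10 + next roll (6) = 16. Cumulative: 117
Frame 10: OPEN. Sum of all frame-10 rolls (6+3) = 9. Cumulative: 126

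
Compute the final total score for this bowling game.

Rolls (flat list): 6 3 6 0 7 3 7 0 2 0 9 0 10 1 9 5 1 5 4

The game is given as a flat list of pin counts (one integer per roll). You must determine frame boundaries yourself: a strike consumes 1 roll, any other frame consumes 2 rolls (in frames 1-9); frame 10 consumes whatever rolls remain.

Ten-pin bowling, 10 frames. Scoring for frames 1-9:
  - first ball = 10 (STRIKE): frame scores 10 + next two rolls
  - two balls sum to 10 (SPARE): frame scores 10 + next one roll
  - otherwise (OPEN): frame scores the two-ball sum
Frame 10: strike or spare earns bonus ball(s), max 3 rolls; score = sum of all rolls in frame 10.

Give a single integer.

Frame 1: OPEN (6+3=9). Cumulative: 9
Frame 2: OPEN (6+0=6). Cumulative: 15
Frame 3: SPARE (7+3=10). 10 + next roll (7) = 17. Cumulative: 32
Frame 4: OPEN (7+0=7). Cumulative: 39
Frame 5: OPEN (2+0=2). Cumulative: 41
Frame 6: OPEN (9+0=9). Cumulative: 50
Frame 7: STRIKE. 10 + next two rolls (1+9) = 20. Cumulative: 70
Frame 8: SPARE (1+9=10). 10 + next roll (5) = 15. Cumulative: 85
Frame 9: OPEN (5+1=6). Cumulative: 91
Frame 10: OPEN. Sum of all frame-10 rolls (5+4) = 9. Cumulative: 100

Answer: 100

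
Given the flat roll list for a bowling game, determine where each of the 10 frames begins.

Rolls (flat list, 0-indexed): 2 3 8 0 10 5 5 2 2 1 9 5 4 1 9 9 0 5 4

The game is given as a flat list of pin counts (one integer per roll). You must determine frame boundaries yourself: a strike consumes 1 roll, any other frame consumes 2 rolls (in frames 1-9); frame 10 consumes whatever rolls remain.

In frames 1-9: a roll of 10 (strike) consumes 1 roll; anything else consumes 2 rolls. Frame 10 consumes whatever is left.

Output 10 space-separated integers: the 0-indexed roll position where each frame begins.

Answer: 0 2 4 5 7 9 11 13 15 17

Derivation:
Frame 1 starts at roll index 0: rolls=2,3 (sum=5), consumes 2 rolls
Frame 2 starts at roll index 2: rolls=8,0 (sum=8), consumes 2 rolls
Frame 3 starts at roll index 4: roll=10 (strike), consumes 1 roll
Frame 4 starts at roll index 5: rolls=5,5 (sum=10), consumes 2 rolls
Frame 5 starts at roll index 7: rolls=2,2 (sum=4), consumes 2 rolls
Frame 6 starts at roll index 9: rolls=1,9 (sum=10), consumes 2 rolls
Frame 7 starts at roll index 11: rolls=5,4 (sum=9), consumes 2 rolls
Frame 8 starts at roll index 13: rolls=1,9 (sum=10), consumes 2 rolls
Frame 9 starts at roll index 15: rolls=9,0 (sum=9), consumes 2 rolls
Frame 10 starts at roll index 17: 2 remaining rolls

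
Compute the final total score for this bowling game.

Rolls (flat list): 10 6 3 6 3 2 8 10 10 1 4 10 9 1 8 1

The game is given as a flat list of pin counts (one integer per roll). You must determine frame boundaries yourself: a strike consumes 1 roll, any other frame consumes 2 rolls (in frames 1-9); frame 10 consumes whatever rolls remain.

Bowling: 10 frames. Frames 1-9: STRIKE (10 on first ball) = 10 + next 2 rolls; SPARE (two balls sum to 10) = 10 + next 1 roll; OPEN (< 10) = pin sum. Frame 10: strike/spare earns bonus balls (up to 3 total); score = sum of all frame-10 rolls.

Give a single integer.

Frame 1: STRIKE. 10 + next two rolls (6+3) = 19. Cumulative: 19
Frame 2: OPEN (6+3=9). Cumulative: 28
Frame 3: OPEN (6+3=9). Cumulative: 37
Frame 4: SPARE (2+8=10). 10 + next roll (10) = 20. Cumulative: 57
Frame 5: STRIKE. 10 + next two rolls (10+1) = 21. Cumulative: 78
Frame 6: STRIKE. 10 + next two rolls (1+4) = 15. Cumulative: 93
Frame 7: OPEN (1+4=5). Cumulative: 98
Frame 8: STRIKE. 10 + next two rolls (9+1) = 20. Cumulative: 118
Frame 9: SPARE (9+1=10). 10 + next roll (8) = 18. Cumulative: 136
Frame 10: OPEN. Sum of all frame-10 rolls (8+1) = 9. Cumulative: 145

Answer: 145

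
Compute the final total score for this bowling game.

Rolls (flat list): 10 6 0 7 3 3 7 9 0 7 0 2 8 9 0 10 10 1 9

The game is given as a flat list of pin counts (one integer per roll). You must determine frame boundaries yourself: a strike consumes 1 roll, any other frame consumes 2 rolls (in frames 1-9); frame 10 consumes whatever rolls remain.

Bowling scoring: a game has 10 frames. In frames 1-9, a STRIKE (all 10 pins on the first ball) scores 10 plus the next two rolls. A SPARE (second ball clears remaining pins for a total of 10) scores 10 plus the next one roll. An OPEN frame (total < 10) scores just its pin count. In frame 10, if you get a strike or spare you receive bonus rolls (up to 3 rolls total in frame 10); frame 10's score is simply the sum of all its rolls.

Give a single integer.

Answer: 139

Derivation:
Frame 1: STRIKE. 10 + next two rolls (6+0) = 16. Cumulative: 16
Frame 2: OPEN (6+0=6). Cumulative: 22
Frame 3: SPARE (7+3=10). 10 + next roll (3) = 13. Cumulative: 35
Frame 4: SPARE (3+7=10). 10 + next roll (9) = 19. Cumulative: 54
Frame 5: OPEN (9+0=9). Cumulative: 63
Frame 6: OPEN (7+0=7). Cumulative: 70
Frame 7: SPARE (2+8=10). 10 + next roll (9) = 19. Cumulative: 89
Frame 8: OPEN (9+0=9). Cumulative: 98
Frame 9: STRIKE. 10 + next two rolls (10+1) = 21. Cumulative: 119
Frame 10: STRIKE. Sum of all frame-10 rolls (10+1+9) = 20. Cumulative: 139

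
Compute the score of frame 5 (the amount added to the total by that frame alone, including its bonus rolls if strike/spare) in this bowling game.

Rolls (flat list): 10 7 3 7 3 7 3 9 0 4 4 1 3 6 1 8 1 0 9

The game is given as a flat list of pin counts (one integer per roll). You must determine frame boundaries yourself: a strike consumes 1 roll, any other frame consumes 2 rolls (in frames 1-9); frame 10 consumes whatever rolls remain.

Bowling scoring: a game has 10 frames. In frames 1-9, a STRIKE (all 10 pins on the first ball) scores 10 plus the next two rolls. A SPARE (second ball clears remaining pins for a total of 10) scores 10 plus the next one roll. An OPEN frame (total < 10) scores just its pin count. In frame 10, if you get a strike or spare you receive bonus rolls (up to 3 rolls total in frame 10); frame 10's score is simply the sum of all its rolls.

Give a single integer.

Frame 1: STRIKE. 10 + next two rolls (7+3) = 20. Cumulative: 20
Frame 2: SPARE (7+3=10). 10 + next roll (7) = 17. Cumulative: 37
Frame 3: SPARE (7+3=10). 10 + next roll (7) = 17. Cumulative: 54
Frame 4: SPARE (7+3=10). 10 + next roll (9) = 19. Cumulative: 73
Frame 5: OPEN (9+0=9). Cumulative: 82
Frame 6: OPEN (4+4=8). Cumulative: 90
Frame 7: OPEN (1+3=4). Cumulative: 94

Answer: 9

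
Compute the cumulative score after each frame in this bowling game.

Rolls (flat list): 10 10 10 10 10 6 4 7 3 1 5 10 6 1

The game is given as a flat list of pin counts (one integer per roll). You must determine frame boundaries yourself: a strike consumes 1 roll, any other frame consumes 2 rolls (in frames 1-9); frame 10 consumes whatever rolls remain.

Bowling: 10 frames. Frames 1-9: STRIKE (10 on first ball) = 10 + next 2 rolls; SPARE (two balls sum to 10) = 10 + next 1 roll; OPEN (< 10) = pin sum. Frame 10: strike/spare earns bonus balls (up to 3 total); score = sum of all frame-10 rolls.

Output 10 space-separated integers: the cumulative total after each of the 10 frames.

Frame 1: STRIKE. 10 + next two rolls (10+10) = 30. Cumulative: 30
Frame 2: STRIKE. 10 + next two rolls (10+10) = 30. Cumulative: 60
Frame 3: STRIKE. 10 + next two rolls (10+10) = 30. Cumulative: 90
Frame 4: STRIKE. 10 + next two rolls (10+6) = 26. Cumulative: 116
Frame 5: STRIKE. 10 + next two rolls (6+4) = 20. Cumulative: 136
Frame 6: SPARE (6+4=10). 10 + next roll (7) = 17. Cumulative: 153
Frame 7: SPARE (7+3=10). 10 + next roll (1) = 11. Cumulative: 164
Frame 8: OPEN (1+5=6). Cumulative: 170
Frame 9: STRIKE. 10 + next two rolls (6+1) = 17. Cumulative: 187
Frame 10: OPEN. Sum of all frame-10 rolls (6+1) = 7. Cumulative: 194

Answer: 30 60 90 116 136 153 164 170 187 194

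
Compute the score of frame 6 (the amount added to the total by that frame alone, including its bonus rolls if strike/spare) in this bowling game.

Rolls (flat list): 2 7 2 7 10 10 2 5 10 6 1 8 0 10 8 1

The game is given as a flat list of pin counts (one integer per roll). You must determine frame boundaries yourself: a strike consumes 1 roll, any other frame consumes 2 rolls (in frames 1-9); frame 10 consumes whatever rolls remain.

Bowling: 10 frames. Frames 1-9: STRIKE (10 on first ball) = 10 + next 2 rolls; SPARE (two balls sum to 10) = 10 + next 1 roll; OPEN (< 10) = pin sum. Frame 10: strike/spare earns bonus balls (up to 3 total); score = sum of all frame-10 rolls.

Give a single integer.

Answer: 17

Derivation:
Frame 1: OPEN (2+7=9). Cumulative: 9
Frame 2: OPEN (2+7=9). Cumulative: 18
Frame 3: STRIKE. 10 + next two rolls (10+2) = 22. Cumulative: 40
Frame 4: STRIKE. 10 + next two rolls (2+5) = 17. Cumulative: 57
Frame 5: OPEN (2+5=7). Cumulative: 64
Frame 6: STRIKE. 10 + next two rolls (6+1) = 17. Cumulative: 81
Frame 7: OPEN (6+1=7). Cumulative: 88
Frame 8: OPEN (8+0=8). Cumulative: 96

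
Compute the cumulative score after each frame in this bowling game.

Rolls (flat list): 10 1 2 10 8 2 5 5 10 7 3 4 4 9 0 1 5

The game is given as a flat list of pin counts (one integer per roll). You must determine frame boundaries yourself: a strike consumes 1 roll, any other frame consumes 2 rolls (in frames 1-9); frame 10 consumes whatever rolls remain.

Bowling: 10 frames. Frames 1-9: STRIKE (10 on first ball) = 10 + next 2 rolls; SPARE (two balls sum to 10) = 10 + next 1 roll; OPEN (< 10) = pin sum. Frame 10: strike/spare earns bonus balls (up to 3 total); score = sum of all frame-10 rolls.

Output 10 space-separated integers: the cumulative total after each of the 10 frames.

Frame 1: STRIKE. 10 + next two rolls (1+2) = 13. Cumulative: 13
Frame 2: OPEN (1+2=3). Cumulative: 16
Frame 3: STRIKE. 10 + next two rolls (8+2) = 20. Cumulative: 36
Frame 4: SPARE (8+2=10). 10 + next roll (5) = 15. Cumulative: 51
Frame 5: SPARE (5+5=10). 10 + next roll (10) = 20. Cumulative: 71
Frame 6: STRIKE. 10 + next two rolls (7+3) = 20. Cumulative: 91
Frame 7: SPARE (7+3=10). 10 + next roll (4) = 14. Cumulative: 105
Frame 8: OPEN (4+4=8). Cumulative: 113
Frame 9: OPEN (9+0=9). Cumulative: 122
Frame 10: OPEN. Sum of all frame-10 rolls (1+5) = 6. Cumulative: 128

Answer: 13 16 36 51 71 91 105 113 122 128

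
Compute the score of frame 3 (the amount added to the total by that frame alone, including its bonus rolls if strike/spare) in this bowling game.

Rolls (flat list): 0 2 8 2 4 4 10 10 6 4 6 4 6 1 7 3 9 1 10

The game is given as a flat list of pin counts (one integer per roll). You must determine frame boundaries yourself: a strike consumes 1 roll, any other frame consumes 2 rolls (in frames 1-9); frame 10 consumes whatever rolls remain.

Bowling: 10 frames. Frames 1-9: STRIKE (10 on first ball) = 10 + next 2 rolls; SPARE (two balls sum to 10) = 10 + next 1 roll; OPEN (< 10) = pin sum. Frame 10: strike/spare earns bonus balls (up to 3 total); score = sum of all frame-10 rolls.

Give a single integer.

Answer: 8

Derivation:
Frame 1: OPEN (0+2=2). Cumulative: 2
Frame 2: SPARE (8+2=10). 10 + next roll (4) = 14. Cumulative: 16
Frame 3: OPEN (4+4=8). Cumulative: 24
Frame 4: STRIKE. 10 + next two rolls (10+6) = 26. Cumulative: 50
Frame 5: STRIKE. 10 + next two rolls (6+4) = 20. Cumulative: 70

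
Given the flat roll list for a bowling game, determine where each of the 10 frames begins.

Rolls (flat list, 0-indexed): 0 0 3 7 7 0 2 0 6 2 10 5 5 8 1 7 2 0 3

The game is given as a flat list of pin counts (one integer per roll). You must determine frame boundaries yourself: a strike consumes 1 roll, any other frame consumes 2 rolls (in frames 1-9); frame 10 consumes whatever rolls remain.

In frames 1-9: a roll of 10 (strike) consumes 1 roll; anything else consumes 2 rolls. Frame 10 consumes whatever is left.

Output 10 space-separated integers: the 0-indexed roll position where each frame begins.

Frame 1 starts at roll index 0: rolls=0,0 (sum=0), consumes 2 rolls
Frame 2 starts at roll index 2: rolls=3,7 (sum=10), consumes 2 rolls
Frame 3 starts at roll index 4: rolls=7,0 (sum=7), consumes 2 rolls
Frame 4 starts at roll index 6: rolls=2,0 (sum=2), consumes 2 rolls
Frame 5 starts at roll index 8: rolls=6,2 (sum=8), consumes 2 rolls
Frame 6 starts at roll index 10: roll=10 (strike), consumes 1 roll
Frame 7 starts at roll index 11: rolls=5,5 (sum=10), consumes 2 rolls
Frame 8 starts at roll index 13: rolls=8,1 (sum=9), consumes 2 rolls
Frame 9 starts at roll index 15: rolls=7,2 (sum=9), consumes 2 rolls
Frame 10 starts at roll index 17: 2 remaining rolls

Answer: 0 2 4 6 8 10 11 13 15 17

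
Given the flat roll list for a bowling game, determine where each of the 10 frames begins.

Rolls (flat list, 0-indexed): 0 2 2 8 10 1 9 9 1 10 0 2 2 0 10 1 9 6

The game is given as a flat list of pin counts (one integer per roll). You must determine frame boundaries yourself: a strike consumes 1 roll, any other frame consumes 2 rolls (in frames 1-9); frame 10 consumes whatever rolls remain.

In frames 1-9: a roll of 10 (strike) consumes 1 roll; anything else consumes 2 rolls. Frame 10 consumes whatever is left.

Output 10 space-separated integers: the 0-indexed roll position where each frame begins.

Answer: 0 2 4 5 7 9 10 12 14 15

Derivation:
Frame 1 starts at roll index 0: rolls=0,2 (sum=2), consumes 2 rolls
Frame 2 starts at roll index 2: rolls=2,8 (sum=10), consumes 2 rolls
Frame 3 starts at roll index 4: roll=10 (strike), consumes 1 roll
Frame 4 starts at roll index 5: rolls=1,9 (sum=10), consumes 2 rolls
Frame 5 starts at roll index 7: rolls=9,1 (sum=10), consumes 2 rolls
Frame 6 starts at roll index 9: roll=10 (strike), consumes 1 roll
Frame 7 starts at roll index 10: rolls=0,2 (sum=2), consumes 2 rolls
Frame 8 starts at roll index 12: rolls=2,0 (sum=2), consumes 2 rolls
Frame 9 starts at roll index 14: roll=10 (strike), consumes 1 roll
Frame 10 starts at roll index 15: 3 remaining rolls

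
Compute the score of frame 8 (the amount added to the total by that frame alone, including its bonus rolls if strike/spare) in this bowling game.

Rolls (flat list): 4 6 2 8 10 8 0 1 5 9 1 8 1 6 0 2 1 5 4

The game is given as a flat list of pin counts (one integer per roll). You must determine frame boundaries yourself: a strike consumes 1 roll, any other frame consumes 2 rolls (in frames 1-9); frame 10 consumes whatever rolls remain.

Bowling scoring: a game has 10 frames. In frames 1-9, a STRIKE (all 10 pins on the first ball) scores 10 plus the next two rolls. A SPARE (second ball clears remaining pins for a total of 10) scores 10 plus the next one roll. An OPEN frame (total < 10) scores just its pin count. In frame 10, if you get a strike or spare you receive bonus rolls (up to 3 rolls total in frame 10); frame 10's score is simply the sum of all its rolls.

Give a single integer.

Answer: 6

Derivation:
Frame 1: SPARE (4+6=10). 10 + next roll (2) = 12. Cumulative: 12
Frame 2: SPARE (2+8=10). 10 + next roll (10) = 20. Cumulative: 32
Frame 3: STRIKE. 10 + next two rolls (8+0) = 18. Cumulative: 50
Frame 4: OPEN (8+0=8). Cumulative: 58
Frame 5: OPEN (1+5=6). Cumulative: 64
Frame 6: SPARE (9+1=10). 10 + next roll (8) = 18. Cumulative: 82
Frame 7: OPEN (8+1=9). Cumulative: 91
Frame 8: OPEN (6+0=6). Cumulative: 97
Frame 9: OPEN (2+1=3). Cumulative: 100
Frame 10: OPEN. Sum of all frame-10 rolls (5+4) = 9. Cumulative: 109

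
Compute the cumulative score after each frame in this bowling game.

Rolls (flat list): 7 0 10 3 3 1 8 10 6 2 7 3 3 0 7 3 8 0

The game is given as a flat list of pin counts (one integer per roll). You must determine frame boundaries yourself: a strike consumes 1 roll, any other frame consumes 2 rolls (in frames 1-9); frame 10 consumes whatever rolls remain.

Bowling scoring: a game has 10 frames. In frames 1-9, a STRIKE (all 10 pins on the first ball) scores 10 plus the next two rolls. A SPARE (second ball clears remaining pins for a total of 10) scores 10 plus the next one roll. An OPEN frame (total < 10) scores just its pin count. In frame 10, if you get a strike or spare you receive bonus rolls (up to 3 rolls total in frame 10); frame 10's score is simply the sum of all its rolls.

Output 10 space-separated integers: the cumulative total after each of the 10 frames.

Frame 1: OPEN (7+0=7). Cumulative: 7
Frame 2: STRIKE. 10 + next two rolls (3+3) = 16. Cumulative: 23
Frame 3: OPEN (3+3=6). Cumulative: 29
Frame 4: OPEN (1+8=9). Cumulative: 38
Frame 5: STRIKE. 10 + next two rolls (6+2) = 18. Cumulative: 56
Frame 6: OPEN (6+2=8). Cumulative: 64
Frame 7: SPARE (7+3=10). 10 + next roll (3) = 13. Cumulative: 77
Frame 8: OPEN (3+0=3). Cumulative: 80
Frame 9: SPARE (7+3=10). 10 + next roll (8) = 18. Cumulative: 98
Frame 10: OPEN. Sum of all frame-10 rolls (8+0) = 8. Cumulative: 106

Answer: 7 23 29 38 56 64 77 80 98 106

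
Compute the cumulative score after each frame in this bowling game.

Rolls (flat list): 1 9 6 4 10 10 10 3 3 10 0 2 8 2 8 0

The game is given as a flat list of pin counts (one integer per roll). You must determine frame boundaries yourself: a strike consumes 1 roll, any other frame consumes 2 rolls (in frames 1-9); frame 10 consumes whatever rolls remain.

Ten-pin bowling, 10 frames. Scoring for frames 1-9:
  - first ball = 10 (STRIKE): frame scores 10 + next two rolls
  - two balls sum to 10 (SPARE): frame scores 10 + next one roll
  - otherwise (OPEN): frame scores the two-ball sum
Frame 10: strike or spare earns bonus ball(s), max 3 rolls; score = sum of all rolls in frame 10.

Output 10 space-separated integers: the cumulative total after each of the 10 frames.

Answer: 16 36 66 89 105 111 123 125 143 151

Derivation:
Frame 1: SPARE (1+9=10). 10 + next roll (6) = 16. Cumulative: 16
Frame 2: SPARE (6+4=10). 10 + next roll (10) = 20. Cumulative: 36
Frame 3: STRIKE. 10 + next two rolls (10+10) = 30. Cumulative: 66
Frame 4: STRIKE. 10 + next two rolls (10+3) = 23. Cumulative: 89
Frame 5: STRIKE. 10 + next two rolls (3+3) = 16. Cumulative: 105
Frame 6: OPEN (3+3=6). Cumulative: 111
Frame 7: STRIKE. 10 + next two rolls (0+2) = 12. Cumulative: 123
Frame 8: OPEN (0+2=2). Cumulative: 125
Frame 9: SPARE (8+2=10). 10 + next roll (8) = 18. Cumulative: 143
Frame 10: OPEN. Sum of all frame-10 rolls (8+0) = 8. Cumulative: 151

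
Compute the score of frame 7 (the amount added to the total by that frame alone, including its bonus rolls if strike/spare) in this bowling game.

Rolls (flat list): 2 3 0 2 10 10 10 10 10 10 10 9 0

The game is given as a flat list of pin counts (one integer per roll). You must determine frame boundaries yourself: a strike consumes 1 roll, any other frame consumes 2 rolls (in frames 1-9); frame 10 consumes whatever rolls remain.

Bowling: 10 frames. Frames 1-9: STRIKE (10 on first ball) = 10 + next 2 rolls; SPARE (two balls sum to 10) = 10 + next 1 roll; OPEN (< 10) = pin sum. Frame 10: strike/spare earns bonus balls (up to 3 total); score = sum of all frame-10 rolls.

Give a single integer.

Answer: 30

Derivation:
Frame 1: OPEN (2+3=5). Cumulative: 5
Frame 2: OPEN (0+2=2). Cumulative: 7
Frame 3: STRIKE. 10 + next two rolls (10+10) = 30. Cumulative: 37
Frame 4: STRIKE. 10 + next two rolls (10+10) = 30. Cumulative: 67
Frame 5: STRIKE. 10 + next two rolls (10+10) = 30. Cumulative: 97
Frame 6: STRIKE. 10 + next two rolls (10+10) = 30. Cumulative: 127
Frame 7: STRIKE. 10 + next two rolls (10+10) = 30. Cumulative: 157
Frame 8: STRIKE. 10 + next two rolls (10+9) = 29. Cumulative: 186
Frame 9: STRIKE. 10 + next two rolls (9+0) = 19. Cumulative: 205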